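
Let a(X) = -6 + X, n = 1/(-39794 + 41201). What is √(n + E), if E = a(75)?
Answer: 2*√34149297/1407 ≈ 8.3067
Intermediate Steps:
n = 1/1407 ≈ 0.00071073
E = 69 (E = -6 + 75 = 69)
√(n + E) = √(1/1407 + 69) = √(97084/1407) = 2*√34149297/1407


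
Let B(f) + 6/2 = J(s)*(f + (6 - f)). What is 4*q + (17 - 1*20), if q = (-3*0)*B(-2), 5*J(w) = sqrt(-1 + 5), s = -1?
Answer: -3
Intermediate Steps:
J(w) = 2/5 (J(w) = sqrt(-1 + 5)/5 = sqrt(4)/5 = (1/5)*2 = 2/5)
B(f) = -3/5 (B(f) = -3 + 2*(f + (6 - f))/5 = -3 + (2/5)*6 = -3 + 12/5 = -3/5)
q = 0 (q = -3*0*(-3/5) = 0*(-3/5) = 0)
4*q + (17 - 1*20) = 4*0 + (17 - 1*20) = 0 + (17 - 20) = 0 - 3 = -3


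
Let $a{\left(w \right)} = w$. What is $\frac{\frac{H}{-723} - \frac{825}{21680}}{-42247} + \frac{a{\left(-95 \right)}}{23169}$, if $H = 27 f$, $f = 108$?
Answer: $- \frac{4095405404507}{1022844184737168} \approx -0.0040039$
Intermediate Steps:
$H = 2916$ ($H = 27 \cdot 108 = 2916$)
$\frac{\frac{H}{-723} - \frac{825}{21680}}{-42247} + \frac{a{\left(-95 \right)}}{23169} = \frac{\frac{2916}{-723} - \frac{825}{21680}}{-42247} - \frac{95}{23169} = \left(2916 \left(- \frac{1}{723}\right) - \frac{165}{4336}\right) \left(- \frac{1}{42247}\right) - \frac{95}{23169} = \left(- \frac{972}{241} - \frac{165}{4336}\right) \left(- \frac{1}{42247}\right) - \frac{95}{23169} = \left(- \frac{4254357}{1044976}\right) \left(- \frac{1}{42247}\right) - \frac{95}{23169} = \frac{4254357}{44147101072} - \frac{95}{23169} = - \frac{4095405404507}{1022844184737168}$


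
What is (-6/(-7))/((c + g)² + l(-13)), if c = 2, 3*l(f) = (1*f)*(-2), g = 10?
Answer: 9/1603 ≈ 0.0056145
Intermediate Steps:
l(f) = -2*f/3 (l(f) = ((1*f)*(-2))/3 = (f*(-2))/3 = (-2*f)/3 = -2*f/3)
(-6/(-7))/((c + g)² + l(-13)) = (-6/(-7))/((2 + 10)² - ⅔*(-13)) = (-6*(-⅐))/(12² + 26/3) = 6/(7*(144 + 26/3)) = 6/(7*(458/3)) = (6/7)*(3/458) = 9/1603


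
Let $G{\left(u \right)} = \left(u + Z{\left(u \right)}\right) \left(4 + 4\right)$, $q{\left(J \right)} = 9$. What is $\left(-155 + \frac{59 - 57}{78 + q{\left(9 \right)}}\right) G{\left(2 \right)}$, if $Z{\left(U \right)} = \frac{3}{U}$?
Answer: $- \frac{377524}{87} \approx -4339.4$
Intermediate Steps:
$G{\left(u \right)} = 8 u + \frac{24}{u}$ ($G{\left(u \right)} = \left(u + \frac{3}{u}\right) \left(4 + 4\right) = \left(u + \frac{3}{u}\right) 8 = 8 u + \frac{24}{u}$)
$\left(-155 + \frac{59 - 57}{78 + q{\left(9 \right)}}\right) G{\left(2 \right)} = \left(-155 + \frac{59 - 57}{78 + 9}\right) \left(8 \cdot 2 + \frac{24}{2}\right) = \left(-155 + \frac{2}{87}\right) \left(16 + 24 \cdot \frac{1}{2}\right) = \left(-155 + 2 \cdot \frac{1}{87}\right) \left(16 + 12\right) = \left(-155 + \frac{2}{87}\right) 28 = \left(- \frac{13483}{87}\right) 28 = - \frac{377524}{87}$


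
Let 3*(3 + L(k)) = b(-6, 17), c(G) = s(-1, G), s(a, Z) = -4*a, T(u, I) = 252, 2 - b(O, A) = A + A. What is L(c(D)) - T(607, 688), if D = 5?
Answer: -797/3 ≈ -265.67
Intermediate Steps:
b(O, A) = 2 - 2*A (b(O, A) = 2 - (A + A) = 2 - 2*A)
c(G) = 4 (c(G) = -4*(-1) = 4)
L(k) = -41/3 (L(k) = -3 + (2 - 2*17)/3 = -3 + (2 - 34)/3 = -3 + (1/3)*(-32) = -3 - 32/3 = -41/3)
L(c(D)) - T(607, 688) = -41/3 - 1*252 = -41/3 - 252 = -797/3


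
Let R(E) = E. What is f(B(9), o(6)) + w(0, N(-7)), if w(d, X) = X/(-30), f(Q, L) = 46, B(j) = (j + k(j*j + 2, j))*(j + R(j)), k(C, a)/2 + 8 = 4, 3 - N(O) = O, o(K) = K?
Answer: 137/3 ≈ 45.667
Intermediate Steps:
N(O) = 3 - O
k(C, a) = -8 (k(C, a) = -16 + 2*4 = -16 + 8 = -8)
B(j) = 2*j*(-8 + j) (B(j) = (j - 8)*(j + j) = (-8 + j)*(2*j) = 2*j*(-8 + j))
w(d, X) = -X/30 (w(d, X) = X*(-1/30) = -X/30)
f(B(9), o(6)) + w(0, N(-7)) = 46 - (3 - 1*(-7))/30 = 46 - (3 + 7)/30 = 46 - 1/30*10 = 46 - ⅓ = 137/3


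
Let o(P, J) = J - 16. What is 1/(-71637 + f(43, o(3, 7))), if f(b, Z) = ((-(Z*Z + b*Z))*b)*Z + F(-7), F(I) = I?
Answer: -1/190066 ≈ -5.2613e-6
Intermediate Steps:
o(P, J) = -16 + J
f(b, Z) = -7 + Z*b*(-Z² - Z*b) (f(b, Z) = ((-(Z*Z + b*Z))*b)*Z - 7 = ((-(Z² + Z*b))*b)*Z - 7 = ((-Z² - Z*b)*b)*Z - 7 = (b*(-Z² - Z*b))*Z - 7 = Z*b*(-Z² - Z*b) - 7 = -7 + Z*b*(-Z² - Z*b))
1/(-71637 + f(43, o(3, 7))) = 1/(-71637 + (-7 - 1*43*(-16 + 7)³ - 1*(-16 + 7)²*43²)) = 1/(-71637 + (-7 - 1*43*(-9)³ - 1*(-9)²*1849)) = 1/(-71637 + (-7 - 1*43*(-729) - 1*81*1849)) = 1/(-71637 + (-7 + 31347 - 149769)) = 1/(-71637 - 118429) = 1/(-190066) = -1/190066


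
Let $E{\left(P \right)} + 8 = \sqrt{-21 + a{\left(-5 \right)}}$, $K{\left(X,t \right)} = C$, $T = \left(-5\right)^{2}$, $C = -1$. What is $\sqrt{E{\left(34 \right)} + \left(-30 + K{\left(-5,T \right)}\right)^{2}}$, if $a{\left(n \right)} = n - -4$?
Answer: $\sqrt{953 + i \sqrt{22}} \approx 30.871 + 0.07597 i$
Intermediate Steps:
$T = 25$
$a{\left(n \right)} = 4 + n$ ($a{\left(n \right)} = n + 4 = 4 + n$)
$K{\left(X,t \right)} = -1$
$E{\left(P \right)} = -8 + i \sqrt{22}$ ($E{\left(P \right)} = -8 + \sqrt{-21 + \left(4 - 5\right)} = -8 + \sqrt{-21 - 1} = -8 + \sqrt{-22} = -8 + i \sqrt{22}$)
$\sqrt{E{\left(34 \right)} + \left(-30 + K{\left(-5,T \right)}\right)^{2}} = \sqrt{\left(-8 + i \sqrt{22}\right) + \left(-30 - 1\right)^{2}} = \sqrt{\left(-8 + i \sqrt{22}\right) + \left(-31\right)^{2}} = \sqrt{\left(-8 + i \sqrt{22}\right) + 961} = \sqrt{953 + i \sqrt{22}}$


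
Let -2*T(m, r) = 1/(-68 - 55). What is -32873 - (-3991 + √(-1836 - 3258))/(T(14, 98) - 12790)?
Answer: -103430583733/3146339 + 738*I*√566/3146339 ≈ -32873.0 + 0.0055803*I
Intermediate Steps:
T(m, r) = 1/246 (T(m, r) = -1/(2*(-68 - 55)) = -½/(-123) = -½*(-1/123) = 1/246)
-32873 - (-3991 + √(-1836 - 3258))/(T(14, 98) - 12790) = -32873 - (-3991 + √(-1836 - 3258))/(1/246 - 12790) = -32873 - (-3991 + √(-5094))/(-3146339/246) = -32873 - (-3991 + 3*I*√566)*(-246)/3146339 = -32873 - (981786/3146339 - 738*I*√566/3146339) = -32873 + (-981786/3146339 + 738*I*√566/3146339) = -103430583733/3146339 + 738*I*√566/3146339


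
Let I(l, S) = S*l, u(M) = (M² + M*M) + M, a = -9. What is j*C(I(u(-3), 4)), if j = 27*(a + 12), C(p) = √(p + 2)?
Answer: 81*√62 ≈ 637.79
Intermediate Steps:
u(M) = M + 2*M² (u(M) = (M² + M²) + M = 2*M² + M = M + 2*M²)
C(p) = √(2 + p)
j = 81 (j = 27*(-9 + 12) = 27*3 = 81)
j*C(I(u(-3), 4)) = 81*√(2 + 4*(-3*(1 + 2*(-3)))) = 81*√(2 + 4*(-3*(1 - 6))) = 81*√(2 + 4*(-3*(-5))) = 81*√(2 + 4*15) = 81*√(2 + 60) = 81*√62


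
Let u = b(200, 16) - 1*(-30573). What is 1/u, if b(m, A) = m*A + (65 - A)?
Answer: 1/33822 ≈ 2.9567e-5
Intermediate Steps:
b(m, A) = 65 - A + A*m (b(m, A) = A*m + (65 - A) = 65 - A + A*m)
u = 33822 (u = (65 - 1*16 + 16*200) - 1*(-30573) = (65 - 16 + 3200) + 30573 = 3249 + 30573 = 33822)
1/u = 1/33822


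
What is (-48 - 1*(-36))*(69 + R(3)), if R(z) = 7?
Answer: -912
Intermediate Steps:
(-48 - 1*(-36))*(69 + R(3)) = (-48 - 1*(-36))*(69 + 7) = (-48 + 36)*76 = -12*76 = -912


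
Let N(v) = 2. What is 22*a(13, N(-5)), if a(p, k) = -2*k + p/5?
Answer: -154/5 ≈ -30.800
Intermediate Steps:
a(p, k) = -2*k + p/5 (a(p, k) = -2*k + p*(⅕) = -2*k + p/5)
22*a(13, N(-5)) = 22*(-2*2 + (⅕)*13) = 22*(-4 + 13/5) = 22*(-7/5) = -154/5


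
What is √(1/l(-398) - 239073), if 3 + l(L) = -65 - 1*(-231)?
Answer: I*√6351930374/163 ≈ 488.95*I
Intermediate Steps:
l(L) = 163 (l(L) = -3 + (-65 - 1*(-231)) = -3 + (-65 + 231) = -3 + 166 = 163)
√(1/l(-398) - 239073) = √(1/163 - 239073) = √(-38968898/163) = I*√6351930374/163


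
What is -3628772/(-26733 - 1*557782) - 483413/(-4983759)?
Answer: 18367487263643/2913081891885 ≈ 6.3052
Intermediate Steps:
-3628772/(-26733 - 1*557782) - 483413/(-4983759) = -3628772/(-26733 - 557782) - 483413*(-1/4983759) = -3628772/(-584515) + 483413/4983759 = -3628772*(-1/584515) + 483413/4983759 = 3628772/584515 + 483413/4983759 = 18367487263643/2913081891885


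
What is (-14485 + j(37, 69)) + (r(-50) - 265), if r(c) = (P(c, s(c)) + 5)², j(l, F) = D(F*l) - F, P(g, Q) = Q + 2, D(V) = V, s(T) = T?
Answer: -10417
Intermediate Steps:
P(g, Q) = 2 + Q
j(l, F) = -F + F*l (j(l, F) = F*l - F = -F + F*l)
r(c) = (7 + c)² (r(c) = ((2 + c) + 5)² = (7 + c)²)
(-14485 + j(37, 69)) + (r(-50) - 265) = (-14485 + 69*(-1 + 37)) + ((7 - 50)² - 265) = (-14485 + 69*36) + ((-43)² - 265) = (-14485 + 2484) + (1849 - 265) = -12001 + 1584 = -10417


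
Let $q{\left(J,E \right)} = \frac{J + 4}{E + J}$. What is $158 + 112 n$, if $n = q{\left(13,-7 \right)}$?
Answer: $\frac{1426}{3} \approx 475.33$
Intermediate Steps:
$q{\left(J,E \right)} = \frac{4 + J}{E + J}$
$n = \frac{17}{6}$ ($n = \frac{4 + 13}{-7 + 13} = \frac{1}{6} \cdot 17 = \frac{17}{6} \approx 2.8333$)
$158 + 112 n = 158 + 112 \cdot \frac{17}{6} = 158 + \frac{952}{3} = \frac{1426}{3}$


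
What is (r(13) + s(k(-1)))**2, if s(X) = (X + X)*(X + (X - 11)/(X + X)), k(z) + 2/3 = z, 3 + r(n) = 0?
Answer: 8281/81 ≈ 102.23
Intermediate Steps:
r(n) = -3 (r(n) = -3 + 0 = -3)
k(z) = -2/3 + z
s(X) = 2*X*(X + (-11 + X)/(2*X)) (s(X) = (2*X)*(X + (-11 + X)/((2*X))) = (2*X)*(X + (-11 + X)*(1/(2*X))) = (2*X)*(X + (-11 + X)/(2*X)) = 2*X*(X + (-11 + X)/(2*X)))
(r(13) + s(k(-1)))**2 = (-3 + (-11 + (-2/3 - 1) + 2*(-2/3 - 1)**2))**2 = (-3 + (-11 - 5/3 + 2*(-5/3)**2))**2 = (-3 + (-11 - 5/3 + 2*(25/9)))**2 = (-3 + (-11 - 5/3 + 50/9))**2 = (-3 - 64/9)**2 = (-91/9)**2 = 8281/81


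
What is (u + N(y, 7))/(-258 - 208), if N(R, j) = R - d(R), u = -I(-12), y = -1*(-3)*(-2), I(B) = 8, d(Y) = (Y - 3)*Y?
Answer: 34/233 ≈ 0.14592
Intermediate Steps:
d(Y) = Y*(-3 + Y) (d(Y) = (-3 + Y)*Y = Y*(-3 + Y))
y = -6 (y = 3*(-2) = -6)
u = -8 (u = -1*8 = -8)
N(R, j) = R - R*(-3 + R)
(u + N(y, 7))/(-258 - 208) = (-8 - 6*(4 - 1*(-6)))/(-258 - 208) = (-8 - 6*(4 + 6))/(-466) = (-8 - 6*10)*(-1/466) = (-8 - 60)*(-1/466) = -68*(-1/466) = 34/233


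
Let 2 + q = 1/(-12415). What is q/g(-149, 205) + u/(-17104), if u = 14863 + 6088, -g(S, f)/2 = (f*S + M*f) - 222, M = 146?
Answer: -781081123/637038480 ≈ -1.2261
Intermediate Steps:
g(S, f) = 444 - 292*f - 2*S*f (g(S, f) = -2*((f*S + 146*f) - 222) = -2*((S*f + 146*f) - 222) = -2*((146*f + S*f) - 222) = -2*(-222 + 146*f + S*f) = 444 - 292*f - 2*S*f)
q = -24831/12415 (q = -2 + 1/(-12415) = -2 - 1/12415 = -24831/12415 ≈ -2.0001)
u = 20951
q/g(-149, 205) + u/(-17104) = -24831/(12415*(444 - 292*205 - 2*(-149)*205)) + 20951/(-17104) = -24831/(12415*(444 - 59860 + 61090)) + 20951*(-1/17104) = -24831/12415/1674 - 20951/17104 = -24831/12415*1/1674 - 20951/17104 = -89/74490 - 20951/17104 = -781081123/637038480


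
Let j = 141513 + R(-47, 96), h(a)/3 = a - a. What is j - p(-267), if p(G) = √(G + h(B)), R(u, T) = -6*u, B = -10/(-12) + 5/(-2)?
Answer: 141795 - I*√267 ≈ 1.418e+5 - 16.34*I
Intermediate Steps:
B = -5/3 (B = -10*(-1/12) + 5*(-½) = ⅚ - 5/2 = -5/3 ≈ -1.6667)
h(a) = 0 (h(a) = 3*(a - a) = 3*0 = 0)
j = 141795 (j = 141513 - 6*(-47) = 141513 + 282 = 141795)
p(G) = √G (p(G) = √(G + 0) = √G)
j - p(-267) = 141795 - √(-267) = 141795 - I*√267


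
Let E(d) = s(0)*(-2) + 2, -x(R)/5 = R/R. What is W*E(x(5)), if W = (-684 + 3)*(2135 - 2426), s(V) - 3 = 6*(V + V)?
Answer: -792684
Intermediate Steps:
x(R) = -5 (x(R) = -5*R/R = -5*1 = -5)
s(V) = 3 + 12*V (s(V) = 3 + 6*(V + V) = 3 + 6*(2*V) = 3 + 12*V)
W = 198171 (W = -681*(-291) = 198171)
E(d) = -4 (E(d) = (3 + 12*0)*(-2) + 2 = (3 + 0)*(-2) + 2 = 3*(-2) + 2 = -6 + 2 = -4)
W*E(x(5)) = 198171*(-4) = -792684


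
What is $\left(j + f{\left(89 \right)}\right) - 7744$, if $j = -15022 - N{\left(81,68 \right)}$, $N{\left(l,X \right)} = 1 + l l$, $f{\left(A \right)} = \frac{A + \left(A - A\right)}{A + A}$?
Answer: $- \frac{58655}{2} \approx -29328.0$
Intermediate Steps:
$f{\left(A \right)} = \frac{1}{2}$ ($f{\left(A \right)} = \frac{A + 0}{2 A} = A \frac{1}{2 A} = \frac{1}{2}$)
$N{\left(l,X \right)} = 1 + l^{2}$
$j = -21584$ ($j = -15022 - \left(1 + 81^{2}\right) = -15022 - \left(1 + 6561\right) = -15022 - 6562 = -21584$)
$\left(j + f{\left(89 \right)}\right) - 7744 = \left(-21584 + \frac{1}{2}\right) - 7744 = - \frac{43167}{2} - 7744 = - \frac{58655}{2}$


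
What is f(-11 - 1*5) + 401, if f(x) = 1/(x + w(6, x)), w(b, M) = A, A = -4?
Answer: 8019/20 ≈ 400.95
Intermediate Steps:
w(b, M) = -4
f(x) = 1/(-4 + x) (f(x) = 1/(x - 4) = 1/(-4 + x))
f(-11 - 1*5) + 401 = 1/(-4 + (-11 - 1*5)) + 401 = 1/(-4 + (-11 - 5)) + 401 = 1/(-4 - 16) + 401 = 1/(-20) + 401 = -1/20 + 401 = 8019/20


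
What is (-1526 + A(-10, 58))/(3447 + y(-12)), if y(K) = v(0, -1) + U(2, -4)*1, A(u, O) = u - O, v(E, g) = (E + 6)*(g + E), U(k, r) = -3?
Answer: -797/1719 ≈ -0.46364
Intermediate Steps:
v(E, g) = (6 + E)*(E + g)
y(K) = -9 (y(K) = (0² + 6*0 + 6*(-1) + 0*(-1)) - 3*1 = (0 + 0 - 6 + 0) - 3 = -6 - 3 = -9)
(-1526 + A(-10, 58))/(3447 + y(-12)) = (-1526 + (-10 - 1*58))/(3447 - 9) = (-1526 + (-10 - 58))/3438 = (-1526 - 68)*(1/3438) = -1594*1/3438 = -797/1719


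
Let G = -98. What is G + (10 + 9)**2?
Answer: 263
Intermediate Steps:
G + (10 + 9)**2 = -98 + (10 + 9)**2 = -98 + 19**2 = -98 + 361 = 263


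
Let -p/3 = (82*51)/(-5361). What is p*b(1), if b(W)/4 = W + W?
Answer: 33456/1787 ≈ 18.722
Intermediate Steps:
p = 4182/1787 (p = -3*82*51/(-5361) = -12546*(-1)/5361 = -3*(-1394/1787) = 4182/1787 ≈ 2.3402)
b(W) = 8*W (b(W) = 4*(W + W) = 4*(2*W) = 8*W)
p*b(1) = 4182*(8*1)/1787 = (4182/1787)*8 = 33456/1787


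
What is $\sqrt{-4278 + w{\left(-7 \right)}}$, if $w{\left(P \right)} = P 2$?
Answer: $2 i \sqrt{1073} \approx 65.513 i$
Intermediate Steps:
$w{\left(P \right)} = 2 P$
$\sqrt{-4278 + w{\left(-7 \right)}} = \sqrt{-4278 + 2 \left(-7\right)} = \sqrt{-4278 - 14} = \sqrt{-4292} = 2 i \sqrt{1073}$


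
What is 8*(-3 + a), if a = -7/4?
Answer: -38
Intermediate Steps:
a = -7/4 (a = -7*1/4 = -7/4 ≈ -1.7500)
8*(-3 + a) = 8*(-3 - 7/4) = 8*(-19/4) = -38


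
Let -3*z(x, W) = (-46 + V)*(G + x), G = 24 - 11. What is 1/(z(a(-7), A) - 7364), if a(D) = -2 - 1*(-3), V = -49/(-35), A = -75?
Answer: -15/107338 ≈ -0.00013975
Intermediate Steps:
G = 13
V = 7/5 (V = -49*(-1/35) = 7/5 ≈ 1.4000)
a(D) = 1 (a(D) = -2 + 3 = 1)
z(x, W) = 2899/15 + 223*x/15 (z(x, W) = -(-46 + 7/5)*(13 + x)/3 = -(-223)*(13 + x)/15 = -(-2899/5 - 223*x/5)/3 = 2899/15 + 223*x/15)
1/(z(a(-7), A) - 7364) = 1/((2899/15 + (223/15)*1) - 7364) = 1/((2899/15 + 223/15) - 7364) = 1/(3122/15 - 7364) = 1/(-107338/15) = -15/107338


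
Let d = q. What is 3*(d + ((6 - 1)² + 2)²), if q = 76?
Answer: 2415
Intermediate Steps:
d = 76
3*(d + ((6 - 1)² + 2)²) = 3*(76 + ((6 - 1)² + 2)²) = 3*(76 + (5² + 2)²) = 3*(76 + (25 + 2)²) = 3*(76 + 27²) = 3*(76 + 729) = 3*805 = 2415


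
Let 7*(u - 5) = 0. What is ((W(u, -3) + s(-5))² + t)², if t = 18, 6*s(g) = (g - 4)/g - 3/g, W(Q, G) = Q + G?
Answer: 352836/625 ≈ 564.54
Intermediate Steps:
u = 5 (u = 5 + (⅐)*0 = 5 + 0 = 5)
W(Q, G) = G + Q
s(g) = -1/(2*g) + (-4 + g)/(6*g) (s(g) = ((g - 4)/g - 3/g)/6 = ((-4 + g)/g - 3/g)/6 = (-3/g + (-4 + g)/g)/6 = -1/(2*g) + (-4 + g)/(6*g))
((W(u, -3) + s(-5))² + t)² = (((-3 + 5) + (⅙)*(-7 - 5)/(-5))² + 18)² = ((2 + (⅙)*(-⅕)*(-12))² + 18)² = ((2 + ⅖)² + 18)² = ((12/5)² + 18)² = (144/25 + 18)² = (594/25)² = 352836/625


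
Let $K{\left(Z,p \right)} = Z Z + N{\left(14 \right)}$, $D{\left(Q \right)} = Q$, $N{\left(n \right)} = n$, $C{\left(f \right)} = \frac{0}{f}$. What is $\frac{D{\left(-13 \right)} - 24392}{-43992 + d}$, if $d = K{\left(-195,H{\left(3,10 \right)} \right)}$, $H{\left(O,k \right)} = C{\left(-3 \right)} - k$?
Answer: $\frac{24405}{5953} \approx 4.0996$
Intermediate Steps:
$C{\left(f \right)} = 0$
$H{\left(O,k \right)} = - k$ ($H{\left(O,k \right)} = 0 - k = - k$)
$K{\left(Z,p \right)} = 14 + Z^{2}$ ($K{\left(Z,p \right)} = Z Z + 14 = Z^{2} + 14 = 14 + Z^{2}$)
$d = 38039$ ($d = 14 + \left(-195\right)^{2} = 14 + 38025 = 38039$)
$\frac{D{\left(-13 \right)} - 24392}{-43992 + d} = \frac{-13 - 24392}{-43992 + 38039} = - \frac{24405}{-5953} = \left(-24405\right) \left(- \frac{1}{5953}\right) = \frac{24405}{5953}$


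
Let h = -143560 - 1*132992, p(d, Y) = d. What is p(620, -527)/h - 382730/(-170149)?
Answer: 26434813645/11763761562 ≈ 2.2471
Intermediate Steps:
h = -276552 (h = -143560 - 132992 = -276552)
p(620, -527)/h - 382730/(-170149) = 620/(-276552) - 382730/(-170149) = 620*(-1/276552) - 382730*(-1/170149) = -155/69138 + 382730/170149 = 26434813645/11763761562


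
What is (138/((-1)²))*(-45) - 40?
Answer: -6250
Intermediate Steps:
(138/((-1)²))*(-45) - 40 = (138/1)*(-45) - 40 = (138*1)*(-45) - 40 = 138*(-45) - 40 = -6210 - 40 = -6250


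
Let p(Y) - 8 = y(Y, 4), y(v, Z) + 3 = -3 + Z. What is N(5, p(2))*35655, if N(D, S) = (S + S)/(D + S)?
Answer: 427860/11 ≈ 38896.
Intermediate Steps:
y(v, Z) = -6 + Z (y(v, Z) = -3 + (-3 + Z) = -6 + Z)
p(Y) = 6 (p(Y) = 8 + (-6 + 4) = 8 - 2 = 6)
N(D, S) = 2*S/(D + S) (N(D, S) = (2*S)/(D + S) = 2*S/(D + S))
N(5, p(2))*35655 = (2*6/(5 + 6))*35655 = (2*6/11)*35655 = (2*6*(1/11))*35655 = (12/11)*35655 = 427860/11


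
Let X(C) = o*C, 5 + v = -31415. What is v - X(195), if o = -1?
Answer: -31225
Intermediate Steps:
v = -31420 (v = -5 - 31415 = -31420)
X(C) = -C
v - X(195) = -31420 - (-1)*195 = -31420 - 1*(-195) = -31420 + 195 = -31225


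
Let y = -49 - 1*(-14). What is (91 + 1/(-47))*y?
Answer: -149660/47 ≈ -3184.3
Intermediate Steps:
y = -35 (y = -49 + 14 = -35)
(91 + 1/(-47))*y = (91 + 1/(-47))*(-35) = (91 - 1/47)*(-35) = (4276/47)*(-35) = -149660/47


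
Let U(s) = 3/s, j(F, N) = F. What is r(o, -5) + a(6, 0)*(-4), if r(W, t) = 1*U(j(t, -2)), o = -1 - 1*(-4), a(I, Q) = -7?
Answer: 137/5 ≈ 27.400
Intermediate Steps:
o = 3 (o = -1 + 4 = 3)
r(W, t) = 3/t (r(W, t) = 1*(3/t) = 3/t)
r(o, -5) + a(6, 0)*(-4) = 3/(-5) - 7*(-4) = 3*(-⅕) + 28 = -⅗ + 28 = 137/5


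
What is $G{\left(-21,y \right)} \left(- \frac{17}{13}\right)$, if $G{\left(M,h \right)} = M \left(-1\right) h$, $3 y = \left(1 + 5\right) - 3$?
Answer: $- \frac{357}{13} \approx -27.462$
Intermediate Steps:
$y = 1$ ($y = \frac{\left(1 + 5\right) - 3}{3} = \frac{6 - 3}{3} = \frac{1}{3} \cdot 3 = 1$)
$G{\left(M,h \right)} = - M h$
$G{\left(-21,y \right)} \left(- \frac{17}{13}\right) = \left(-1\right) \left(-21\right) 1 \left(- \frac{17}{13}\right) = 21 \left(\left(-17\right) \frac{1}{13}\right) = 21 \left(- \frac{17}{13}\right) = - \frac{357}{13}$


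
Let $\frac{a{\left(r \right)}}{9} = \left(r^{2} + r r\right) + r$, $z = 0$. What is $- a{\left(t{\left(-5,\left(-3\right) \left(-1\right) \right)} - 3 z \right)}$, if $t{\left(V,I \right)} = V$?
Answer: $-405$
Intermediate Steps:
$a{\left(r \right)} = 9 r + 18 r^{2}$ ($a{\left(r \right)} = 9 \left(\left(r^{2} + r r\right) + r\right) = 9 \left(\left(r^{2} + r^{2}\right) + r\right) = 9 \left(2 r^{2} + r\right) = 9 \left(r + 2 r^{2}\right) = 9 r + 18 r^{2}$)
$- a{\left(t{\left(-5,\left(-3\right) \left(-1\right) \right)} - 3 z \right)} = - 9 \left(-5 - 0\right) \left(1 + 2 \left(-5 - 0\right)\right) = - 9 \left(-5 + 0\right) \left(1 + 2 \left(-5 + 0\right)\right) = - 9 \left(-5\right) \left(1 + 2 \left(-5\right)\right) = - 9 \left(-5\right) \left(1 - 10\right) = - 9 \left(-5\right) \left(-9\right) = \left(-1\right) 405 = -405$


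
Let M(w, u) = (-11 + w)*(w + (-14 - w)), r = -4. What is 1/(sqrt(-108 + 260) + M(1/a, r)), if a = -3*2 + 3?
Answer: 357/56302 - 9*sqrt(38)/112604 ≈ 0.0058481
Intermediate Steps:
a = -3 (a = -6 + 3 = -3)
M(w, u) = 154 - 14*w (M(w, u) = (-11 + w)*(-14) = 154 - 14*w)
1/(sqrt(-108 + 260) + M(1/a, r)) = 1/(sqrt(-108 + 260) + (154 - 14/(-3))) = 1/(sqrt(152) + (154 - 14*(-1/3))) = 1/(2*sqrt(38) + (154 + 14/3)) = 1/(2*sqrt(38) + 476/3) = 1/(476/3 + 2*sqrt(38))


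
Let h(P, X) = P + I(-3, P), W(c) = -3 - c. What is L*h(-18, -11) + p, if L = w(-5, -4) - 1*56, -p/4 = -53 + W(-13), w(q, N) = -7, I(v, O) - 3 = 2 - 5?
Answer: 1306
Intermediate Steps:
I(v, O) = 0 (I(v, O) = 3 + (2 - 5) = 3 - 3 = 0)
p = 172 (p = -4*(-53 + (-3 - 1*(-13))) = -4*(-53 + (-3 + 13)) = -4*(-53 + 10) = -4*(-43) = 172)
h(P, X) = P (h(P, X) = P + 0 = P)
L = -63 (L = -7 - 1*56 = -7 - 56 = -63)
L*h(-18, -11) + p = -63*(-18) + 172 = 1134 + 172 = 1306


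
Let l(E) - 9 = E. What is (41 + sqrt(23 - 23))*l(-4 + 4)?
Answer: 369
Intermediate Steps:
l(E) = 9 + E
(41 + sqrt(23 - 23))*l(-4 + 4) = (41 + sqrt(23 - 23))*(9 + (-4 + 4)) = (41 + sqrt(0))*(9 + 0) = (41 + 0)*9 = 41*9 = 369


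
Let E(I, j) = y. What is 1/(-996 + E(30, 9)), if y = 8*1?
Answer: -1/988 ≈ -0.0010121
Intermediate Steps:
y = 8
E(I, j) = 8
1/(-996 + E(30, 9)) = 1/(-996 + 8) = 1/(-988) = -1/988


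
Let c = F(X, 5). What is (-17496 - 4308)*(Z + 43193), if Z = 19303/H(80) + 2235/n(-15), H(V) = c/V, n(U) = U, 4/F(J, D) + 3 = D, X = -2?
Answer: -17773835856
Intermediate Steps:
F(J, D) = 4/(-3 + D)
c = 2 (c = 4/(-3 + 5) = 4/2 = 4*(½) = 2)
H(V) = 2/V
Z = 771971 (Z = 19303/((2/80)) + 2235/(-15) = 19303/((2*(1/80))) + 2235*(-1/15) = 19303/(1/40) - 149 = 19303*40 - 149 = 772120 - 149 = 771971)
(-17496 - 4308)*(Z + 43193) = (-17496 - 4308)*(771971 + 43193) = -21804*815164 = -17773835856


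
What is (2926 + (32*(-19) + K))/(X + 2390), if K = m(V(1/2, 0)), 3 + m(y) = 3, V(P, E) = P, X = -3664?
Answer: -1159/637 ≈ -1.8195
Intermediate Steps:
m(y) = 0 (m(y) = -3 + 3 = 0)
K = 0
(2926 + (32*(-19) + K))/(X + 2390) = (2926 + (32*(-19) + 0))/(-3664 + 2390) = (2926 + (-608 + 0))/(-1274) = (2926 - 608)*(-1/1274) = 2318*(-1/1274) = -1159/637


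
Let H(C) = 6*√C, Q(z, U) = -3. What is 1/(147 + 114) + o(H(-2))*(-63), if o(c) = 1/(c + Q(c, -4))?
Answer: 610/261 + 14*I*√2/3 ≈ 2.3372 + 6.5997*I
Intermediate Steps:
o(c) = 1/(-3 + c) (o(c) = 1/(c - 3) = 1/(-3 + c))
1/(147 + 114) + o(H(-2))*(-63) = 1/(147 + 114) - 63/(-3 + 6*√(-2)) = 1/261 - 63/(-3 + 6*(I*√2)) = 1/261 - 63/(-3 + 6*I*√2)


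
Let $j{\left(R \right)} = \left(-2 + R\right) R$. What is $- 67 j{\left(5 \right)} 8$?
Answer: $-8040$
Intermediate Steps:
$j{\left(R \right)} = R \left(-2 + R\right)$
$- 67 j{\left(5 \right)} 8 = - 67 \cdot 5 \left(-2 + 5\right) 8 = - 67 \cdot 5 \cdot 3 \cdot 8 = \left(-67\right) 15 \cdot 8 = \left(-1005\right) 8 = -8040$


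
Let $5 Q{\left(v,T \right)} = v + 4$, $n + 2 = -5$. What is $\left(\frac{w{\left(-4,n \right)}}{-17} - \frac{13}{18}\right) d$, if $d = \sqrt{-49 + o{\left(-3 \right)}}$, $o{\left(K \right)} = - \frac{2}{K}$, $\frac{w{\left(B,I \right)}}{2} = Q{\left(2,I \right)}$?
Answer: $- \frac{1321 i \sqrt{435}}{4590} \approx - 6.0025 i$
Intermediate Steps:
$n = -7$ ($n = -2 - 5 = -7$)
$Q{\left(v,T \right)} = \frac{4}{5} + \frac{v}{5}$ ($Q{\left(v,T \right)} = \frac{v + 4}{5} = \frac{4 + v}{5} = \frac{4}{5} + \frac{v}{5}$)
$w{\left(B,I \right)} = \frac{12}{5}$ ($w{\left(B,I \right)} = 2 \left(\frac{4}{5} + \frac{1}{5} \cdot 2\right) = 2 \left(\frac{4}{5} + \frac{2}{5}\right) = 2 \cdot \frac{6}{5} = \frac{12}{5}$)
$d = \frac{i \sqrt{435}}{3}$ ($d = \sqrt{-49 - \frac{2}{-3}} = \sqrt{-49 - - \frac{2}{3}} = \sqrt{-49 + \frac{2}{3}} = \sqrt{- \frac{145}{3}} = \frac{i \sqrt{435}}{3} \approx 6.9522 i$)
$\left(\frac{w{\left(-4,n \right)}}{-17} - \frac{13}{18}\right) d = \left(\frac{12}{5 \left(-17\right)} - \frac{13}{18}\right) \frac{i \sqrt{435}}{3} = \left(\frac{12}{5} \left(- \frac{1}{17}\right) - \frac{13}{18}\right) \frac{i \sqrt{435}}{3} = \left(- \frac{12}{85} - \frac{13}{18}\right) \frac{i \sqrt{435}}{3} = - \frac{1321 \frac{i \sqrt{435}}{3}}{1530} = - \frac{1321 i \sqrt{435}}{4590}$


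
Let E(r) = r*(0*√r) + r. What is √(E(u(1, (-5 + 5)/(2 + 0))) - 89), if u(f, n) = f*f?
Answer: 2*I*√22 ≈ 9.3808*I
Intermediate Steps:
u(f, n) = f²
E(r) = r (E(r) = r*0 + r = 0 + r = r)
√(E(u(1, (-5 + 5)/(2 + 0))) - 89) = √(1² - 89) = √(1 - 89) = √(-88) = 2*I*√22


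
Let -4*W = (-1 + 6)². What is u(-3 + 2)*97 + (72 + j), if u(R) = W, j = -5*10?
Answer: -2337/4 ≈ -584.25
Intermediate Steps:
j = -50
W = -25/4 (W = -(-1 + 6)²/4 = -¼*5² = -¼*25 = -25/4 ≈ -6.2500)
u(R) = -25/4
u(-3 + 2)*97 + (72 + j) = -25/4*97 + (72 - 50) = -2425/4 + 22 = -2337/4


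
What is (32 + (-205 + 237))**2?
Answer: 4096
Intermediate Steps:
(32 + (-205 + 237))**2 = (32 + 32)**2 = 64**2 = 4096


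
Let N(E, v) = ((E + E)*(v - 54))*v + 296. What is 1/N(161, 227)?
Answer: 1/12645558 ≈ 7.9079e-8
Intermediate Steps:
N(E, v) = 296 + 2*E*v*(-54 + v) (N(E, v) = ((2*E)*(-54 + v))*v + 296 = (2*E*(-54 + v))*v + 296 = 2*E*v*(-54 + v) + 296 = 296 + 2*E*v*(-54 + v))
1/N(161, 227) = 1/(296 - 108*161*227 + 2*161*227**2) = 1/(296 - 3947076 + 2*161*51529) = 1/(296 - 3947076 + 16592338) = 1/12645558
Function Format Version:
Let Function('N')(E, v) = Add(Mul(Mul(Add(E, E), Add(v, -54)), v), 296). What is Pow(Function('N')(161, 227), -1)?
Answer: Rational(1, 12645558) ≈ 7.9079e-8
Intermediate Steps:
Function('N')(E, v) = Add(296, Mul(2, E, v, Add(-54, v))) (Function('N')(E, v) = Add(Mul(Mul(Mul(2, E), Add(-54, v)), v), 296) = Add(Mul(Mul(2, E, Add(-54, v)), v), 296) = Add(Mul(2, E, v, Add(-54, v)), 296) = Add(296, Mul(2, E, v, Add(-54, v))))
Pow(Function('N')(161, 227), -1) = Pow(Add(296, Mul(-108, 161, 227), Mul(2, 161, Pow(227, 2))), -1) = Pow(Add(296, -3947076, Mul(2, 161, 51529)), -1) = Pow(Add(296, -3947076, 16592338), -1) = Pow(12645558, -1) = Rational(1, 12645558)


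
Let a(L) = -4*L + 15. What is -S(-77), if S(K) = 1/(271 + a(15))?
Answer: -1/226 ≈ -0.0044248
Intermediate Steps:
a(L) = 15 - 4*L
S(K) = 1/226 (S(K) = 1/(271 + (15 - 4*15)) = 1/(271 + (15 - 60)) = 1/(271 - 45) = 1/226)
-S(-77) = -1*1/226 = -1/226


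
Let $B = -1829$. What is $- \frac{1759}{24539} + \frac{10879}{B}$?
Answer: $- \frac{270176992}{44881831} \approx -6.0197$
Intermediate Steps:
$- \frac{1759}{24539} + \frac{10879}{B} = - \frac{1759}{24539} + \frac{10879}{-1829} = \left(-1759\right) \frac{1}{24539} + 10879 \left(- \frac{1}{1829}\right) = - \frac{1759}{24539} - \frac{10879}{1829} = - \frac{270176992}{44881831}$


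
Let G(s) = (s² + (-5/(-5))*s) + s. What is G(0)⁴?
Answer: 0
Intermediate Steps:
G(s) = s² + 2*s (G(s) = (s² + (-5*(-⅕))*s) + s = (s² + 1*s) + s = (s² + s) + s = (s + s²) + s = s² + 2*s)
G(0)⁴ = (0*(2 + 0))⁴ = (0*2)⁴ = 0⁴ = 0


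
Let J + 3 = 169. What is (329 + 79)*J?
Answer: 67728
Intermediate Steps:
J = 166 (J = -3 + 169 = 166)
(329 + 79)*J = (329 + 79)*166 = 408*166 = 67728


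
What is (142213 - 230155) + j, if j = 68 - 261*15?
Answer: -91789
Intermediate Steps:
j = -3847 (j = 68 - 3915 = -3847)
(142213 - 230155) + j = (142213 - 230155) - 3847 = -87942 - 3847 = -91789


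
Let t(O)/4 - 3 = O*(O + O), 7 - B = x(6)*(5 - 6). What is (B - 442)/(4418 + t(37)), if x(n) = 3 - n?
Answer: -219/7691 ≈ -0.028475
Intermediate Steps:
B = 4 (B = 7 - (3 - 1*6)*(5 - 6) = 7 - (3 - 6)*(-1) = 7 - (-3)*(-1) = 7 - 1*3 = 7 - 3 = 4)
t(O) = 12 + 8*O**2 (t(O) = 12 + 4*(O*(O + O)) = 12 + 4*(O*(2*O)) = 12 + 4*(2*O**2) = 12 + 8*O**2)
(B - 442)/(4418 + t(37)) = (4 - 442)/(4418 + (12 + 8*37**2)) = -438/(4418 + (12 + 8*1369)) = -438/(4418 + (12 + 10952)) = -438/(4418 + 10964) = -438/15382 = -438*1/15382 = -219/7691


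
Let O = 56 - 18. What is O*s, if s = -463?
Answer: -17594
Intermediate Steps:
O = 38
O*s = 38*(-463) = -17594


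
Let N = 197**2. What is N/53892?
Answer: 38809/53892 ≈ 0.72013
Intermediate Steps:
N = 38809
N/53892 = 38809/53892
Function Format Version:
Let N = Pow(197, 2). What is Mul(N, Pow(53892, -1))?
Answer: Rational(38809, 53892) ≈ 0.72013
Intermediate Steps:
N = 38809
Mul(N, Pow(53892, -1)) = Mul(38809, Pow(53892, -1)) = Mul(38809, Rational(1, 53892)) = Rational(38809, 53892)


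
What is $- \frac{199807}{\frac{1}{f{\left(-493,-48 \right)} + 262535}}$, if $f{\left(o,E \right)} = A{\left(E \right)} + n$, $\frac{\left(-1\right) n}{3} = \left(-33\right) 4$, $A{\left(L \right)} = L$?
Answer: $-52525863581$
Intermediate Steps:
$n = 396$ ($n = - 3 \left(\left(-33\right) 4\right) = \left(-3\right) \left(-132\right) = 396$)
$f{\left(o,E \right)} = 396 + E$ ($f{\left(o,E \right)} = E + 396 = 396 + E$)
$- \frac{199807}{\frac{1}{f{\left(-493,-48 \right)} + 262535}} = - \frac{199807}{\frac{1}{\left(396 - 48\right) + 262535}} = - \frac{199807}{\frac{1}{348 + 262535}} = - \frac{199807}{\frac{1}{262883}} = - 199807 \frac{1}{\frac{1}{262883}} = \left(-199807\right) 262883 = -52525863581$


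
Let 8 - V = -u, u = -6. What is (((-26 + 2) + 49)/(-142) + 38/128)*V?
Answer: 549/2272 ≈ 0.24164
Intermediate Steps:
V = 2 (V = 8 - (-1)*(-6) = 8 - 1*6 = 8 - 6 = 2)
(((-26 + 2) + 49)/(-142) + 38/128)*V = (((-26 + 2) + 49)/(-142) + 38/128)*2 = ((-24 + 49)*(-1/142) + 38*(1/128))*2 = (25*(-1/142) + 19/64)*2 = (-25/142 + 19/64)*2 = (549/4544)*2 = 549/2272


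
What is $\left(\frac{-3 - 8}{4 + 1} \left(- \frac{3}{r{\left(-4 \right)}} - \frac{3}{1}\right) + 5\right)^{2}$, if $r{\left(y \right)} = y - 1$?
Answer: $\frac{66049}{625} \approx 105.68$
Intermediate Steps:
$r{\left(y \right)} = -1 + y$ ($r{\left(y \right)} = y - 1 = -1 + y$)
$\left(\frac{-3 - 8}{4 + 1} \left(- \frac{3}{r{\left(-4 \right)}} - \frac{3}{1}\right) + 5\right)^{2} = \left(\frac{-3 - 8}{4 + 1} \left(- \frac{3}{-1 - 4} - \frac{3}{1}\right) + 5\right)^{2} = \left(\frac{-3 - 8}{5} \left(- \frac{3}{-5} - 3\right) + 5\right)^{2} = \left(\left(-3 - 8\right) \frac{1}{5} \left(\left(-3\right) \left(- \frac{1}{5}\right) - 3\right) + 5\right)^{2} = \left(\left(-11\right) \frac{1}{5} \left(\frac{3}{5} - 3\right) + 5\right)^{2} = \left(\left(- \frac{11}{5}\right) \left(- \frac{12}{5}\right) + 5\right)^{2} = \left(\frac{132}{25} + 5\right)^{2} = \left(\frac{257}{25}\right)^{2} = \frac{66049}{625}$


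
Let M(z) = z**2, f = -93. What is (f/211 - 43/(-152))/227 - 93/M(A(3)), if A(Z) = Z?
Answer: -225705853/21841032 ≈ -10.334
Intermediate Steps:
(f/211 - 43/(-152))/227 - 93/M(A(3)) = (-93/211 - 43/(-152))/227 - 93/(3**2) = (-93*1/211 - 43*(-1/152))*(1/227) - 93/9 = (-93/211 + 43/152)*(1/227) - 93*1/9 = -5063/32072*1/227 - 31/3 = -5063/7280344 - 31/3 = -225705853/21841032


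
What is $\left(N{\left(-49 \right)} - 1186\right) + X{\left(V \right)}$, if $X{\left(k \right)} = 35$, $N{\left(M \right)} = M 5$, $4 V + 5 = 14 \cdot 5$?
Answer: $-1396$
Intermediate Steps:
$V = \frac{65}{4}$ ($V = - \frac{5}{4} + \frac{14 \cdot 5}{4} = - \frac{5}{4} + \frac{1}{4} \cdot 70 = - \frac{5}{4} + \frac{35}{2} = \frac{65}{4} \approx 16.25$)
$N{\left(M \right)} = 5 M$
$\left(N{\left(-49 \right)} - 1186\right) + X{\left(V \right)} = \left(5 \left(-49\right) - 1186\right) + 35 = \left(-245 - 1186\right) + 35 = -1431 + 35 = -1396$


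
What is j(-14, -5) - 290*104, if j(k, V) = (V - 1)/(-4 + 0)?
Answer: -60317/2 ≈ -30159.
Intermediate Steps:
j(k, V) = ¼ - V/4 (j(k, V) = (-1 + V)/(-4) = (-1 + V)*(-¼) = ¼ - V/4)
j(-14, -5) - 290*104 = (¼ - ¼*(-5)) - 290*104 = (¼ + 5/4) - 30160 = 3/2 - 30160 = -60317/2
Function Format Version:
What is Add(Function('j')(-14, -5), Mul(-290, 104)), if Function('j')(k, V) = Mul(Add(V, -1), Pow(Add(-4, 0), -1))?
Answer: Rational(-60317, 2) ≈ -30159.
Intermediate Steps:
Function('j')(k, V) = Add(Rational(1, 4), Mul(Rational(-1, 4), V)) (Function('j')(k, V) = Mul(Add(-1, V), Pow(-4, -1)) = Mul(Add(-1, V), Rational(-1, 4)) = Add(Rational(1, 4), Mul(Rational(-1, 4), V)))
Add(Function('j')(-14, -5), Mul(-290, 104)) = Add(Add(Rational(1, 4), Mul(Rational(-1, 4), -5)), Mul(-290, 104)) = Add(Add(Rational(1, 4), Rational(5, 4)), -30160) = Add(Rational(3, 2), -30160) = Rational(-60317, 2)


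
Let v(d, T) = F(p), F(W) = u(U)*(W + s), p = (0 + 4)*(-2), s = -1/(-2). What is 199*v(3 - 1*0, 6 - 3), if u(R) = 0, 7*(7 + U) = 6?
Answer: 0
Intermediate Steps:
U = -43/7 (U = -7 + (⅐)*6 = -7 + 6/7 = -43/7 ≈ -6.1429)
s = ½ (s = -1*(-½) = ½ ≈ 0.50000)
p = -8 (p = 4*(-2) = -8)
F(W) = 0 (F(W) = 0*(W + ½) = 0*(½ + W) = 0)
v(d, T) = 0
199*v(3 - 1*0, 6 - 3) = 199*0 = 0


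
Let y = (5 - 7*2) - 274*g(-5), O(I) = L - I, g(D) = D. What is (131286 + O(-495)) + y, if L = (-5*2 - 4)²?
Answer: 133338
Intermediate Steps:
L = 196 (L = (-10 - 4)² = (-14)² = 196)
O(I) = 196 - I
y = 1361 (y = (5 - 7*2) - 274*(-5) = (5 - 14) + 1370 = -9 + 1370 = 1361)
(131286 + O(-495)) + y = (131286 + (196 - 1*(-495))) + 1361 = (131286 + (196 + 495)) + 1361 = (131286 + 691) + 1361 = 131977 + 1361 = 133338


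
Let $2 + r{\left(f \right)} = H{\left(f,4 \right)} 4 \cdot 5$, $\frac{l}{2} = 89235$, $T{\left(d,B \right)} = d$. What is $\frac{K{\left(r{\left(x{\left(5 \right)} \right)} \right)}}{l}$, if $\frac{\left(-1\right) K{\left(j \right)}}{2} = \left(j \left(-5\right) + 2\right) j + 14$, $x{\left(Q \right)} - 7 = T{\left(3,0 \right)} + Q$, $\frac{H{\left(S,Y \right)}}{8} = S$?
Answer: $\frac{5749442}{17847} \approx 322.15$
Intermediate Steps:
$H{\left(S,Y \right)} = 8 S$
$l = 178470$ ($l = 2 \cdot 89235 = 178470$)
$x{\left(Q \right)} = 10 + Q$ ($x{\left(Q \right)} = 7 + \left(3 + Q\right) = 10 + Q$)
$r{\left(f \right)} = -2 + 160 f$ ($r{\left(f \right)} = -2 + 8 f 4 \cdot 5 = -2 + 32 f 5 = -2 + 160 f$)
$K{\left(j \right)} = -28 - 2 j \left(2 - 5 j\right)$ ($K{\left(j \right)} = - 2 \left(\left(j \left(-5\right) + 2\right) j + 14\right) = - 2 \left(\left(- 5 j + 2\right) j + 14\right) = - 2 \left(\left(2 - 5 j\right) j + 14\right) = - 2 \left(j \left(2 - 5 j\right) + 14\right) = - 2 \left(14 + j \left(2 - 5 j\right)\right) = -28 - 2 j \left(2 - 5 j\right)$)
$\frac{K{\left(r{\left(x{\left(5 \right)} \right)} \right)}}{l} = \frac{-28 - 4 \left(-2 + 160 \left(10 + 5\right)\right) + 10 \left(-2 + 160 \left(10 + 5\right)\right)^{2}}{178470} = \left(-28 - 4 \left(-2 + 160 \cdot 15\right) + 10 \left(-2 + 160 \cdot 15\right)^{2}\right) \frac{1}{178470} = \left(-28 - 4 \left(-2 + 2400\right) + 10 \left(-2 + 2400\right)^{2}\right) \frac{1}{178470} = \left(-28 - 9592 + 10 \cdot 2398^{2}\right) \frac{1}{178470} = \left(-28 - 9592 + 10 \cdot 5750404\right) \frac{1}{178470} = \left(-28 - 9592 + 57504040\right) \frac{1}{178470} = 57494420 \cdot \frac{1}{178470} = \frac{5749442}{17847}$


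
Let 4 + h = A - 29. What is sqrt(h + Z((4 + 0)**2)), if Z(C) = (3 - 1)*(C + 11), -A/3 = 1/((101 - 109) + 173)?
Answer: sqrt(63470)/55 ≈ 4.5806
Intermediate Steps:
A = -1/55 (A = -3/((101 - 109) + 173) = -3/(-8 + 173) = -3/165 = -3*1/165 = -1/55 ≈ -0.018182)
h = -1816/55 (h = -4 + (-1/55 - 29) = -4 - 1596/55 = -1816/55 ≈ -33.018)
Z(C) = 22 + 2*C (Z(C) = 2*(11 + C) = 22 + 2*C)
sqrt(h + Z((4 + 0)**2)) = sqrt(-1816/55 + (22 + 2*(4 + 0)**2)) = sqrt(-1816/55 + (22 + 2*4**2)) = sqrt(-1816/55 + (22 + 2*16)) = sqrt(-1816/55 + (22 + 32)) = sqrt(-1816/55 + 54) = sqrt(1154/55) = sqrt(63470)/55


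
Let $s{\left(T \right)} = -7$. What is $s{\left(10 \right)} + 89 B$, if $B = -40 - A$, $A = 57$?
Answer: $-8640$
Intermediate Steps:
$B = -97$ ($B = -40 - 57 = -97$)
$s{\left(10 \right)} + 89 B = -7 + 89 \left(-97\right) = -7 - 8633 = -8640$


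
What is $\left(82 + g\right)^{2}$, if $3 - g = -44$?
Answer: $16641$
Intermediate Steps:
$g = 47$ ($g = 3 - -44 = 3 + 44 = 47$)
$\left(82 + g\right)^{2} = \left(82 + 47\right)^{2} = 129^{2} = 16641$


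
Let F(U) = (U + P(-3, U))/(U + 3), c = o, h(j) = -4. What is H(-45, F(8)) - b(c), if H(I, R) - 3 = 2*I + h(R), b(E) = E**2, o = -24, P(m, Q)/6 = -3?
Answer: -667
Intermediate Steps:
P(m, Q) = -18 (P(m, Q) = 6*(-3) = -18)
c = -24
F(U) = (-18 + U)/(3 + U) (F(U) = (U - 18)/(U + 3) = (-18 + U)/(3 + U))
H(I, R) = -1 + 2*I (H(I, R) = 3 + (2*I - 4) = 3 + (-4 + 2*I) = -1 + 2*I)
H(-45, F(8)) - b(c) = (-1 + 2*(-45)) - 1*(-24)**2 = (-1 - 90) - 1*576 = -91 - 576 = -667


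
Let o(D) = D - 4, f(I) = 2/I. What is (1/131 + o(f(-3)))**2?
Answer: 3352561/154449 ≈ 21.707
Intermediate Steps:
o(D) = -4 + D
(1/131 + o(f(-3)))**2 = (1/131 + (-4 + 2/(-3)))**2 = (1/131 + (-4 + 2*(-1/3)))**2 = (1/131 + (-4 - 2/3))**2 = (1/131 - 14/3)**2 = (-1831/393)**2 = 3352561/154449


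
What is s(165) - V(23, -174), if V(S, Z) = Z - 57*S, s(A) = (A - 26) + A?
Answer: 1789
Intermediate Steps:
s(A) = -26 + 2*A (s(A) = (-26 + A) + A = -26 + 2*A)
s(165) - V(23, -174) = (-26 + 2*165) - (-174 - 57*23) = (-26 + 330) - (-174 - 1311) = 304 - 1*(-1485) = 304 + 1485 = 1789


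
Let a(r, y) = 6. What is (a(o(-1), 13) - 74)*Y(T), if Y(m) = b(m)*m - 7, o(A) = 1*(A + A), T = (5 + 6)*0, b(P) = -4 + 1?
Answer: 476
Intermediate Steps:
b(P) = -3
T = 0 (T = 11*0 = 0)
o(A) = 2*A (o(A) = 1*(2*A) = 2*A)
Y(m) = -7 - 3*m (Y(m) = -3*m - 7 = -7 - 3*m)
(a(o(-1), 13) - 74)*Y(T) = (6 - 74)*(-7 - 3*0) = -68*(-7 + 0) = -68*(-7) = 476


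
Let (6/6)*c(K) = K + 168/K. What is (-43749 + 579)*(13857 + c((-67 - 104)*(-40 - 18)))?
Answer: -565528482170/551 ≈ -1.0264e+9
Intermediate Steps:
c(K) = K + 168/K
(-43749 + 579)*(13857 + c((-67 - 104)*(-40 - 18))) = (-43749 + 579)*(13857 + ((-67 - 104)*(-40 - 18) + 168/(((-67 - 104)*(-40 - 18))))) = -43170*(13857 + (-171*(-58) + 168/((-171*(-58))))) = -43170*(13857 + (9918 + 168/9918)) = -43170*(13857 + (9918 + 168*(1/9918))) = -43170*(13857 + (9918 + 28/1653)) = -43170*(13857 + 16394482/1653) = -43170*39300103/1653 = -565528482170/551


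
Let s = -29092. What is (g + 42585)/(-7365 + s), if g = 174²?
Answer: -72861/36457 ≈ -1.9985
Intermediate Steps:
g = 30276
(g + 42585)/(-7365 + s) = (30276 + 42585)/(-7365 - 29092) = 72861/(-36457) = 72861*(-1/36457) = -72861/36457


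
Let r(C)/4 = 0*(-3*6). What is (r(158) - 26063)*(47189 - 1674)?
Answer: -1186257445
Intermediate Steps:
r(C) = 0 (r(C) = 4*(0*(-3*6)) = 4*(0*(-18)) = 4*0 = 0)
(r(158) - 26063)*(47189 - 1674) = (0 - 26063)*(47189 - 1674) = -26063*45515 = -1186257445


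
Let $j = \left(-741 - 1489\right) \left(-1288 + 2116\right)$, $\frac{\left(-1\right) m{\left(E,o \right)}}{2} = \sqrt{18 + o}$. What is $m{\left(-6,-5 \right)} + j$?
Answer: $-1846440 - 2 \sqrt{13} \approx -1.8464 \cdot 10^{6}$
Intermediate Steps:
$m{\left(E,o \right)} = - 2 \sqrt{18 + o}$
$j = -1846440$ ($j = \left(-2230\right) 828 = -1846440$)
$m{\left(-6,-5 \right)} + j = - 2 \sqrt{18 - 5} - 1846440 = - 2 \sqrt{13} - 1846440 = -1846440 - 2 \sqrt{13}$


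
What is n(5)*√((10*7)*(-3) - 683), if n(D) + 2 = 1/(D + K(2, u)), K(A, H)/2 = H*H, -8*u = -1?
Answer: -290*I*√893/161 ≈ -53.827*I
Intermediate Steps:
u = ⅛ (u = -⅛*(-1) = ⅛ ≈ 0.12500)
K(A, H) = 2*H² (K(A, H) = 2*(H*H) = 2*H²)
n(D) = -2 + 1/(1/32 + D) (n(D) = -2 + 1/(D + 2*(⅛)²) = -2 + 1/(D + 2*(1/64)) = -2 + 1/(D + 1/32) = -2 + 1/(1/32 + D))
n(5)*√((10*7)*(-3) - 683) = (2*(15 - 32*5)/(1 + 32*5))*√((10*7)*(-3) - 683) = (2*(15 - 160)/(1 + 160))*√(70*(-3) - 683) = (2*(-145)/161)*√(-210 - 683) = (2*(1/161)*(-145))*√(-893) = -290*I*√893/161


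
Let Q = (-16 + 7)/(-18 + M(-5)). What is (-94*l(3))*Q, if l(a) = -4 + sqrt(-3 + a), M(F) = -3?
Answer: 1128/7 ≈ 161.14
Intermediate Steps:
Q = 3/7 (Q = (-16 + 7)/(-18 - 3) = -9/(-21) = -9*(-1/21) = 3/7 ≈ 0.42857)
(-94*l(3))*Q = -94*(-4 + sqrt(-3 + 3))*(3/7) = -94*(-4 + sqrt(0))*(3/7) = -94*(-4 + 0)*(3/7) = -94*(-4)*(3/7) = 376*(3/7) = 1128/7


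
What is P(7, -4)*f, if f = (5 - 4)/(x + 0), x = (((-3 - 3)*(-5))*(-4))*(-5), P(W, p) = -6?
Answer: -1/100 ≈ -0.010000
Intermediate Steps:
x = 600 (x = (-6*(-5)*(-4))*(-5) = (30*(-4))*(-5) = -120*(-5) = 600)
f = 1/600 (f = (5 - 4)/(600 + 0) = 1/600 ≈ 0.0016667)
P(7, -4)*f = -6*1/600 = -1/100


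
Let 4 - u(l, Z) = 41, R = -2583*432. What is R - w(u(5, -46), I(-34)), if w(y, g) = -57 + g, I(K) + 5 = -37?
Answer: -1115757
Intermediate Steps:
I(K) = -42 (I(K) = -5 - 37 = -42)
R = -1115856
u(l, Z) = -37 (u(l, Z) = 4 - 1*41 = 4 - 41 = -37)
R - w(u(5, -46), I(-34)) = -1115856 - (-57 - 42) = -1115856 - 1*(-99) = -1115856 + 99 = -1115757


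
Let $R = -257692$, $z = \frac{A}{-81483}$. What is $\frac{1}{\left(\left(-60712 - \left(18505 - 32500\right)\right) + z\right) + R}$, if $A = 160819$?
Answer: $- \frac{81483}{24804319366} \approx -3.285 \cdot 10^{-6}$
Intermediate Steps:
$z = - \frac{160819}{81483}$ ($z = \frac{160819}{-81483} = 160819 \left(- \frac{1}{81483}\right) = - \frac{160819}{81483} \approx -1.9737$)
$\frac{1}{\left(\left(-60712 - \left(18505 - 32500\right)\right) + z\right) + R} = \frac{1}{\left(\left(-60712 - \left(18505 - 32500\right)\right) - \frac{160819}{81483}\right) - 257692} = \frac{1}{\left(\left(-60712 + \left(\left(-56060 + 37555\right) - -32500\right)\right) - \frac{160819}{81483}\right) - 257692} = \frac{1}{\left(\left(-60712 + \left(-18505 + 32500\right)\right) - \frac{160819}{81483}\right) - 257692} = \frac{1}{\left(\left(-60712 + 13995\right) - \frac{160819}{81483}\right) - 257692} = \frac{1}{\left(-46717 - \frac{160819}{81483}\right) - 257692} = \frac{1}{- \frac{3806802130}{81483} - 257692} = \frac{1}{- \frac{24804319366}{81483}} = - \frac{81483}{24804319366}$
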